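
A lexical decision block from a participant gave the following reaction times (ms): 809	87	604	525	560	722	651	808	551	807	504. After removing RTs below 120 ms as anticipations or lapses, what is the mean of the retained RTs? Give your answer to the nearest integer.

654 ms

Excluded: 87
Retained (n=10): Σ = 6541
Mean = 6541/10 = 654.1000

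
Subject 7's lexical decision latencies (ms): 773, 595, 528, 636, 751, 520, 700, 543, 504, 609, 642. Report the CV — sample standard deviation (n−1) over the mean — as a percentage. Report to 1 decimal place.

n = 11, Σ = 6801, M = 618.2727
Σ(x−M)² = 86272.182; s = √(86272.182/10) = 92.8828
CV = 92.8828 / 618.2727 = 0.15023 = 15.023%

15.0%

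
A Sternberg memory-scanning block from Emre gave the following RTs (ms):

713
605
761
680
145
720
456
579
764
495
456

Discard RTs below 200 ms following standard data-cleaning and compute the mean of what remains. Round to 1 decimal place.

Excluded: 145
Retained (n=10): Σ = 6229
Mean = 6229/10 = 622.9000

622.9 ms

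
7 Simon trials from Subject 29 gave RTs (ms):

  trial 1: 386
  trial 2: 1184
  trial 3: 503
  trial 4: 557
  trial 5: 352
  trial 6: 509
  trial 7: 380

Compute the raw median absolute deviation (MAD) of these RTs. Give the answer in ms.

117 ms

Sorted: 352, 380, 386, 503, 509, 557, 1184 → median = 503
|x − 503|: 117, 681, 0, 54, 151, 6, 123
Sorted deviations: 0, 6, 54, 117, 123, 151, 681 → MAD = 117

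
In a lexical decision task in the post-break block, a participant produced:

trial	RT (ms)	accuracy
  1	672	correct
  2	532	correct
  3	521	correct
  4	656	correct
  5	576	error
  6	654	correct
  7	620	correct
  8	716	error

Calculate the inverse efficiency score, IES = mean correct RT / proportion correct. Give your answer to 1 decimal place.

Correct trials (n=6): 672, 532, 521, 656, 654, 620
Mean correct RT = 3655/6 = 609.1667 ms
Proportion correct = 6/8
IES = 609.1667 / (6/8) = 812.222 ms

812.2 ms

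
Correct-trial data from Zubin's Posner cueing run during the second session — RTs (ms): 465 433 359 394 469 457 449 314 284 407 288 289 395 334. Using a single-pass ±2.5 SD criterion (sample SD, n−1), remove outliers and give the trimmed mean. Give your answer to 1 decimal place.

n = 14, ΣRT = 5337, M = 381.214
Σ(x−M)² = 62648.36; s = √(62648.36/13) = 69.420
Cutoffs: 381.214 ± 2.5·69.420 → [207.7, 554.8]
No RTs fall outside the cutoffs; all 14 retained. Mean = 5337/14 = 381.214

381.2 ms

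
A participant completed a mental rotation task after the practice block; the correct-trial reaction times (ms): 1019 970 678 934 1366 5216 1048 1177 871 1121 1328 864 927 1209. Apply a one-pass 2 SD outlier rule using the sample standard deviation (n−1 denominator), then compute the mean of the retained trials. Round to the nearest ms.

1039 ms

n = 14, ΣRT = 18728, M = 1337.714
Σ(x−M)² = 16661204.86; s = √(16661204.86/13) = 1132.091
Cutoffs: 1337.714 ± 2·1132.091 → [-926.5, 3601.9]
Outside: 5216 → excluded.
Retained (n=13): Σ = 13512, mean = 13512/13 = 1039.385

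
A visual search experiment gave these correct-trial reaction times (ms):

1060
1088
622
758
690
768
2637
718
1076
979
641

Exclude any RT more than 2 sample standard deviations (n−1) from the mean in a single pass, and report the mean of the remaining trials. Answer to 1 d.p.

n = 11, ΣRT = 11037, M = 1003.364
Σ(x−M)² = 3256982.55; s = √(3256982.55/10) = 570.700
Cutoffs: 1003.364 ± 2·570.700 → [-138.0, 2144.8]
Outside: 2637 → excluded.
Retained (n=10): Σ = 8400, mean = 8400/10 = 840.000

840.0 ms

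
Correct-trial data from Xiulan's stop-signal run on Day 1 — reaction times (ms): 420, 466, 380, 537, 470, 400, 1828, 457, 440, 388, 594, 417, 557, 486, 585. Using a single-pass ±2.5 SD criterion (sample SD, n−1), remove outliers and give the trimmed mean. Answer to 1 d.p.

n = 15, ΣRT = 8425, M = 561.667
Σ(x−M)² = 1785155.33; s = √(1785155.33/14) = 357.087
Cutoffs: 561.667 ± 2.5·357.087 → [-331.1, 1454.4]
Outside: 1828 → excluded.
Retained (n=14): Σ = 6597, mean = 6597/14 = 471.214

471.2 ms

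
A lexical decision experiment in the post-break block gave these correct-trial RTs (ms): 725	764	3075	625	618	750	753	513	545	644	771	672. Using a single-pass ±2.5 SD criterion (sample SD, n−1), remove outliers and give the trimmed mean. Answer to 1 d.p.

n = 12, ΣRT = 10455, M = 871.250
Σ(x−M)² = 5379040.25; s = √(5379040.25/11) = 699.288
Cutoffs: 871.250 ± 2.5·699.288 → [-877.0, 2619.5]
Outside: 3075 → excluded.
Retained (n=11): Σ = 7380, mean = 7380/11 = 670.909

670.9 ms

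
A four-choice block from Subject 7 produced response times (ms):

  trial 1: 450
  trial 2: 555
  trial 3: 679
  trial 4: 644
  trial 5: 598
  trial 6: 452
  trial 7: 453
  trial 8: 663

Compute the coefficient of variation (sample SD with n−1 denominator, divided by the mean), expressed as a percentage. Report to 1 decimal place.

17.6%

n = 8, Σ = 4494, M = 561.7500
Σ(x−M)² = 68483.500; s = √(68483.500/7) = 98.9109
CV = 98.9109 / 561.7500 = 0.17608 = 17.608%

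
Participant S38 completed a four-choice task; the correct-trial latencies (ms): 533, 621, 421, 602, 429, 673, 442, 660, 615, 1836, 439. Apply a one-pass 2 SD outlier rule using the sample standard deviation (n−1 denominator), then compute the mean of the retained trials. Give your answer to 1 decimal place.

n = 11, ΣRT = 7271, M = 661.000
Σ(x−M)² = 1613020.00; s = √(1613020.00/10) = 401.624
Cutoffs: 661.000 ± 2·401.624 → [-142.2, 1464.2]
Outside: 1836 → excluded.
Retained (n=10): Σ = 5435, mean = 5435/10 = 543.500

543.5 ms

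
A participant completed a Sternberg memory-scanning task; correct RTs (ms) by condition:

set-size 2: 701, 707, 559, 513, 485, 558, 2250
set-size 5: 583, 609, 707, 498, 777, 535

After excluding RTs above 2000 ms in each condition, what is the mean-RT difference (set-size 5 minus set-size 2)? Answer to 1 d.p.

31.0 ms

set-size 2: exclude 2250
M(set-size 2) = 3523/6 = 587.167
M(set-size 5) = 3709/6 = 618.167
Difference = 618.167 − 587.167 = 31.000 ms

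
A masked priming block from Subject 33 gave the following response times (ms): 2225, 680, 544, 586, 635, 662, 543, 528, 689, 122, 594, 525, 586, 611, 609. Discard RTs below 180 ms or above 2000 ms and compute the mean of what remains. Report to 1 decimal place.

599.4 ms

Excluded: 122, 2225
Retained (n=13): Σ = 7792
Mean = 7792/13 = 599.3846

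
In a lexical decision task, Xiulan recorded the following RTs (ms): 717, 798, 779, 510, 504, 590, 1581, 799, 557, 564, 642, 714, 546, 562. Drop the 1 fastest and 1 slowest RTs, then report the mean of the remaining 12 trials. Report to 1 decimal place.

Sorted: 504, 510, 546, 557, 562, 564, 590, 642, 714, 717, 779, 798, 799, 1581
Drop lowest 1 (504) and highest 1 (1581)
Remaining (n=12): Σ = 7778, mean = 7778/12 = 648.167

648.2 ms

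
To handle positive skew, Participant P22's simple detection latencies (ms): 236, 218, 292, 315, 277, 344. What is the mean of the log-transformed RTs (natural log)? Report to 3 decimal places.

ln(RT): 5.4638, 5.3845, 5.6768, 5.7526, 5.6240, 5.8406
Σ ln(RT) = 33.7423
Mean = 33.7423/6 = 5.62372

5.624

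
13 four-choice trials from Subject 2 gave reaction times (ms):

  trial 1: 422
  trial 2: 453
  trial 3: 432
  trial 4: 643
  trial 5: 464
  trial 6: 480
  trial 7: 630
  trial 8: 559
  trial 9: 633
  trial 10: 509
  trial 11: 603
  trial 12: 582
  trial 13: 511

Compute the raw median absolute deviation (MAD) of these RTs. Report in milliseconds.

Sorted: 422, 432, 453, 464, 480, 509, 511, 559, 582, 603, 630, 633, 643 → median = 511
|x − 511|: 89, 58, 79, 132, 47, 31, 119, 48, 122, 2, 92, 71, 0
Sorted deviations: 0, 2, 31, 47, 48, 58, 71, 79, 89, 92, 119, 122, 132 → MAD = 71

71 ms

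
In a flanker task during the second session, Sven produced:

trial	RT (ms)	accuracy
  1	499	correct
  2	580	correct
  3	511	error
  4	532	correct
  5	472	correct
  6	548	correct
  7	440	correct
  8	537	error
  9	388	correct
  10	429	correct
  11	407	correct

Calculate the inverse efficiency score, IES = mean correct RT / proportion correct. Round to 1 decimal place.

583.3 ms

Correct trials (n=9): 499, 580, 532, 472, 548, 440, 388, 429, 407
Mean correct RT = 4295/9 = 477.2222 ms
Proportion correct = 9/11
IES = 477.2222 / (9/11) = 583.272 ms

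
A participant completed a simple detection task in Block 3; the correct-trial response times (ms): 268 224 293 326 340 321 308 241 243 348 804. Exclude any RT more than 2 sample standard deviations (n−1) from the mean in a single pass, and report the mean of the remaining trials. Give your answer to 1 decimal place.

n = 11, ΣRT = 3716, M = 337.818
Σ(x−M)² = 256947.64; s = √(256947.64/10) = 160.296
Cutoffs: 337.818 ± 2·160.296 → [17.2, 658.4]
Outside: 804 → excluded.
Retained (n=10): Σ = 2912, mean = 2912/10 = 291.200

291.2 ms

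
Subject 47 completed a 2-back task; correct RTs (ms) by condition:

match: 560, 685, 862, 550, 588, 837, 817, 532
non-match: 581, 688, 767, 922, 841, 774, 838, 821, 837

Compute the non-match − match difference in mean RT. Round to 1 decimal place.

106.6 ms

M(match) = 5431/8 = 678.875
M(non-match) = 7069/9 = 785.444
Difference = 785.444 − 678.875 = 106.569 ms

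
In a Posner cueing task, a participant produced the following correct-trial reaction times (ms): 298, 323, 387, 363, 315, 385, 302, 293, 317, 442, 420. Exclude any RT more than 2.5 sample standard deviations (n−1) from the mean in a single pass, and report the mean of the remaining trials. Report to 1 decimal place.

349.5 ms

n = 11, ΣRT = 3845, M = 349.545
Σ(x−M)² = 27424.73; s = √(27424.73/10) = 52.369
Cutoffs: 349.545 ± 2.5·52.369 → [218.6, 480.5]
No RTs fall outside the cutoffs; all 11 retained. Mean = 3845/11 = 349.545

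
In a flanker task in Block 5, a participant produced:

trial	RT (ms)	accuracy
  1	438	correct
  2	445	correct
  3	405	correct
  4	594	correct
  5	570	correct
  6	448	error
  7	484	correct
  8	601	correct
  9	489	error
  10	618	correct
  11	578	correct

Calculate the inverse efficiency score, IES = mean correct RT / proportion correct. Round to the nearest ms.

643 ms

Correct trials (n=9): 438, 445, 405, 594, 570, 484, 601, 618, 578
Mean correct RT = 4733/9 = 525.8889 ms
Proportion correct = 9/11
IES = 525.8889 / (9/11) = 642.753 ms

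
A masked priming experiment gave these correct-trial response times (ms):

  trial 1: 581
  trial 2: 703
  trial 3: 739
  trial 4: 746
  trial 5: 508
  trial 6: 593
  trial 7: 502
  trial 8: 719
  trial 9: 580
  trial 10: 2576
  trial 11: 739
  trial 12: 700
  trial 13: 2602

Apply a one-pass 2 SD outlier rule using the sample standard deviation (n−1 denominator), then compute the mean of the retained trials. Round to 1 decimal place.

646.4 ms

n = 13, ΣRT = 12288, M = 945.231
Σ(x−M)² = 6476790.31; s = √(6476790.31/12) = 734.665
Cutoffs: 945.231 ± 2·734.665 → [-524.1, 2414.6]
Outside: 2576, 2602 → excluded.
Retained (n=11): Σ = 7110, mean = 7110/11 = 646.364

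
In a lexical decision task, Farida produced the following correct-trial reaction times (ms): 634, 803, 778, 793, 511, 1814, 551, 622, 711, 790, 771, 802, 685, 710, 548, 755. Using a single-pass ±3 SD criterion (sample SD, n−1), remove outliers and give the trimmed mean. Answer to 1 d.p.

697.6 ms

n = 16, ΣRT = 12278, M = 767.375
Σ(x−M)² = 1312189.75; s = √(1312189.75/15) = 295.769
Cutoffs: 767.375 ± 3·295.769 → [-119.9, 1654.7]
Outside: 1814 → excluded.
Retained (n=15): Σ = 10464, mean = 10464/15 = 697.600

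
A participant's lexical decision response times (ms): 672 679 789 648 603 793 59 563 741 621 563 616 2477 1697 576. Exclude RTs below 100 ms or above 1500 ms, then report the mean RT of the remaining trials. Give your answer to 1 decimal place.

655.3 ms

Excluded: 59, 1697, 2477
Retained (n=12): Σ = 7864
Mean = 7864/12 = 655.3333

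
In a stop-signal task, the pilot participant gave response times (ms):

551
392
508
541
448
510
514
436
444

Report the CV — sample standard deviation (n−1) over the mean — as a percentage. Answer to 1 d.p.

n = 9, Σ = 4344, M = 482.6667
Σ(x−M)² = 23538.000; s = √(23538.000/8) = 54.2425
CV = 54.2425 / 482.6667 = 0.11238 = 11.238%

11.2%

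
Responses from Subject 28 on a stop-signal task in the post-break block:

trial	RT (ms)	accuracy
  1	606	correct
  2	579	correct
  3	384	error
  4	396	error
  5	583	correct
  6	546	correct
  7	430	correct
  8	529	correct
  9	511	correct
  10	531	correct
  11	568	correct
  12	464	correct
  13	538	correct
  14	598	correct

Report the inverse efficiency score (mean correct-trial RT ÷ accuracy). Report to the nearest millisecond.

Correct trials (n=12): 606, 579, 583, 546, 430, 529, 511, 531, 568, 464, 538, 598
Mean correct RT = 6483/12 = 540.2500 ms
Proportion correct = 12/14
IES = 540.2500 / (12/14) = 630.292 ms

630 ms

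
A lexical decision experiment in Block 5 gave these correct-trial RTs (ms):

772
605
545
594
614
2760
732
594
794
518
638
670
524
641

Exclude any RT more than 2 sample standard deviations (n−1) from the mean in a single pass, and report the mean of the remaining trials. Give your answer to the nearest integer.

n = 14, ΣRT = 11001, M = 785.786
Σ(x−M)² = 4290858.36; s = √(4290858.36/13) = 574.514
Cutoffs: 785.786 ± 2·574.514 → [-363.2, 1934.8]
Outside: 2760 → excluded.
Retained (n=13): Σ = 8241, mean = 8241/13 = 633.923

634 ms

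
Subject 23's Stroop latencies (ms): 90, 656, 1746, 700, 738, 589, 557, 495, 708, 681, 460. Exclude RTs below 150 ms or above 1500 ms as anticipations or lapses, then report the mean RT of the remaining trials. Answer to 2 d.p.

620.44 ms

Excluded: 90, 1746
Retained (n=9): Σ = 5584
Mean = 5584/9 = 620.4444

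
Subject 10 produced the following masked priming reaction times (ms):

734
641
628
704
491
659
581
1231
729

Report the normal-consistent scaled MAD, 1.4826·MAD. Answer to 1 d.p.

Sorted: 491, 581, 628, 641, 659, 704, 729, 734, 1231 → median = 659
|x − 659| sorted: 0, 18, 31, 45, 70, 75, 78, 168, 572 → MAD = 70
Robust SD ≈ 1.4826 × 70 = 103.782

103.8 ms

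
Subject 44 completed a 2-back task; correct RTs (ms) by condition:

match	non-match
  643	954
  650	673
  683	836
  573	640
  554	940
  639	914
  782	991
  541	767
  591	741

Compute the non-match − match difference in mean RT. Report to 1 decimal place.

200.0 ms

M(match) = 5656/9 = 628.444
M(non-match) = 7456/9 = 828.444
Difference = 828.444 − 628.444 = 200.000 ms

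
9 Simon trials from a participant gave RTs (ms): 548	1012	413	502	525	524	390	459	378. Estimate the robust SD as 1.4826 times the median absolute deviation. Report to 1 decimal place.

68.2 ms

Sorted: 378, 390, 413, 459, 502, 524, 525, 548, 1012 → median = 502
|x − 502| sorted: 0, 22, 23, 43, 46, 89, 112, 124, 510 → MAD = 46
Robust SD ≈ 1.4826 × 46 = 68.200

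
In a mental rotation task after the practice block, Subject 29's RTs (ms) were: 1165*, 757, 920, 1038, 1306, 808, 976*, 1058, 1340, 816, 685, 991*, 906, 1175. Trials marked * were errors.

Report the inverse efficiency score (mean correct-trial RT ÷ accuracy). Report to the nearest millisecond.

1251 ms

Correct trials (n=11): 757, 920, 1038, 1306, 808, 1058, 1340, 816, 685, 906, 1175
Mean correct RT = 10809/11 = 982.6364 ms
Proportion correct = 11/14
IES = 982.6364 / (11/14) = 1250.628 ms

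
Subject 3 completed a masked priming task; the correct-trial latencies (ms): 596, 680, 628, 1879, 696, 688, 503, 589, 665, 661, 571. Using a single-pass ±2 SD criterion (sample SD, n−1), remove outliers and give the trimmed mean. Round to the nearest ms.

628 ms

n = 11, ΣRT = 8156, M = 741.455
Σ(x−M)² = 1458214.73; s = √(1458214.73/10) = 381.866
Cutoffs: 741.455 ± 2·381.866 → [-22.3, 1505.2]
Outside: 1879 → excluded.
Retained (n=10): Σ = 6277, mean = 6277/10 = 627.700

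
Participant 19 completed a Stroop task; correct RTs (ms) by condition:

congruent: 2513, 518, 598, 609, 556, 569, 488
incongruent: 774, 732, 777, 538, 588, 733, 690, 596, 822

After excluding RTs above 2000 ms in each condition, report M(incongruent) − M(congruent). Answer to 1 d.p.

138.1 ms

congruent: exclude 2513
M(congruent) = 3338/6 = 556.333
M(incongruent) = 6250/9 = 694.444
Difference = 694.444 − 556.333 = 138.111 ms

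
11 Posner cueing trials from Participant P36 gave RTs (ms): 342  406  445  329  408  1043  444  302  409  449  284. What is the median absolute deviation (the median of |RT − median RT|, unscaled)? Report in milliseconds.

Sorted: 284, 302, 329, 342, 406, 408, 409, 444, 445, 449, 1043 → median = 408
|x − 408|: 66, 2, 37, 79, 0, 635, 36, 106, 1, 41, 124
Sorted deviations: 0, 1, 2, 36, 37, 41, 66, 79, 106, 124, 635 → MAD = 41

41 ms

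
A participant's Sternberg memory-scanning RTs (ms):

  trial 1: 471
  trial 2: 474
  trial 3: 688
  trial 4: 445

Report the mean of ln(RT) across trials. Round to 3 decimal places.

6.237

ln(RT): 6.1549, 6.1612, 6.5338, 6.0981
Σ ln(RT) = 24.9479
Mean = 24.9479/4 = 6.23698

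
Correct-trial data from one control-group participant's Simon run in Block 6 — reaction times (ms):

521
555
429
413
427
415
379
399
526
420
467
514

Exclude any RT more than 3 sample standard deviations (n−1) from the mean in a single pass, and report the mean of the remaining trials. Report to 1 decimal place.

455.4 ms

n = 12, ΣRT = 5465, M = 455.417
Σ(x−M)² = 37980.92; s = √(37980.92/11) = 58.761
Cutoffs: 455.417 ± 3·58.761 → [279.1, 631.7]
No RTs fall outside the cutoffs; all 12 retained. Mean = 5465/12 = 455.417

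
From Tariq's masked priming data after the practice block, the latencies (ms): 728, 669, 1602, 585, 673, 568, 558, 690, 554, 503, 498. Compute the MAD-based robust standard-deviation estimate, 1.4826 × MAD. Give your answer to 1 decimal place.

Sorted: 498, 503, 554, 558, 568, 585, 669, 673, 690, 728, 1602 → median = 585
|x − 585| sorted: 0, 17, 27, 31, 82, 84, 87, 88, 105, 143, 1017 → MAD = 84
Robust SD ≈ 1.4826 × 84 = 124.538

124.5 ms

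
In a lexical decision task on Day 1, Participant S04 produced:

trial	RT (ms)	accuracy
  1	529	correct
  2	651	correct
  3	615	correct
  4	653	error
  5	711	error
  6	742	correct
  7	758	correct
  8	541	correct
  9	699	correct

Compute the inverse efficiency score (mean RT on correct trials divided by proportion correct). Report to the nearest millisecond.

Correct trials (n=7): 529, 651, 615, 742, 758, 541, 699
Mean correct RT = 4535/7 = 647.8571 ms
Proportion correct = 7/9
IES = 647.8571 / (7/9) = 832.959 ms

833 ms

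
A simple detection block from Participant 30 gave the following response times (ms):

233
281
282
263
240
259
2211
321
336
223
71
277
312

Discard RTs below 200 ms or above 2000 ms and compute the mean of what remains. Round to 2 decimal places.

275.18 ms

Excluded: 71, 2211
Retained (n=11): Σ = 3027
Mean = 3027/11 = 275.1818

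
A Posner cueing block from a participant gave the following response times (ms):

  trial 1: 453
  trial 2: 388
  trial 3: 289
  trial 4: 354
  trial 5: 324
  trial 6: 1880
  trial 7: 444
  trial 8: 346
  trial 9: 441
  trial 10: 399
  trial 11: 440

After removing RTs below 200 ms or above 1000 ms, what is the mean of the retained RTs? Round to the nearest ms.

388 ms

Excluded: 1880
Retained (n=10): Σ = 3878
Mean = 3878/10 = 387.8000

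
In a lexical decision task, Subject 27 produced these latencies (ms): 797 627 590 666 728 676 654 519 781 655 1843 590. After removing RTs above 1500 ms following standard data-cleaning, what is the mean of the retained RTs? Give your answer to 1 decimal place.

662.1 ms

Excluded: 1843
Retained (n=11): Σ = 7283
Mean = 7283/11 = 662.0909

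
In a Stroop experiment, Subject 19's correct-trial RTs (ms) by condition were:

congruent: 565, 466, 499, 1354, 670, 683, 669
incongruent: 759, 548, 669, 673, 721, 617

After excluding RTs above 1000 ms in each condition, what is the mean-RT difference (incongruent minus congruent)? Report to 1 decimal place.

72.5 ms

congruent: exclude 1354
M(congruent) = 3552/6 = 592.000
M(incongruent) = 3987/6 = 664.500
Difference = 664.500 − 592.000 = 72.500 ms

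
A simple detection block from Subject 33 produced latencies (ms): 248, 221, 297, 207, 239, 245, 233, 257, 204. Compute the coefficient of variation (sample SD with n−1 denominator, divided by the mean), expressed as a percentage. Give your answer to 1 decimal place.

11.8%

n = 9, Σ = 2151, M = 239.0000
Σ(x−M)² = 6414.000; s = √(6414.000/8) = 28.3152
CV = 28.3152 / 239.0000 = 0.11847 = 11.847%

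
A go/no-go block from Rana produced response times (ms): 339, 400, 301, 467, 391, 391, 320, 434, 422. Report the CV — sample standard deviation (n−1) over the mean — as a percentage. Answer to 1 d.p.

14.3%

n = 9, Σ = 3465, M = 385.0000
Σ(x−M)² = 24188.000; s = √(24188.000/8) = 54.9864
CV = 54.9864 / 385.0000 = 0.14282 = 14.282%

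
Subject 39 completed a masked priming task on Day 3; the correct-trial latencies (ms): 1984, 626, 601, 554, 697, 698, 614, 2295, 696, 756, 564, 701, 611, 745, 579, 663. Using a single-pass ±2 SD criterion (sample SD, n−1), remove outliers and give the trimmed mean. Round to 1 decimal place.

n = 16, ΣRT = 13384, M = 836.500
Σ(x−M)² = 3986172.00; s = √(3986172.00/15) = 515.504
Cutoffs: 836.500 ± 2·515.504 → [-194.5, 1867.5]
Outside: 1984, 2295 → excluded.
Retained (n=14): Σ = 9105, mean = 9105/14 = 650.357

650.4 ms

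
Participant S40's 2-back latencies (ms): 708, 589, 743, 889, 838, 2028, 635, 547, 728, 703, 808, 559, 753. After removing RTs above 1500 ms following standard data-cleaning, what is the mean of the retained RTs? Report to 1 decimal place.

708.3 ms

Excluded: 2028
Retained (n=12): Σ = 8500
Mean = 8500/12 = 708.3333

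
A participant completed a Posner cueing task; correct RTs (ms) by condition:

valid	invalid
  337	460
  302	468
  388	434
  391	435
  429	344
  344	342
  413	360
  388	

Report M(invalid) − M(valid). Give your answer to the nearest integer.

M(valid) = 2992/8 = 374.000
M(invalid) = 2843/7 = 406.143
Difference = 406.143 − 374.000 = 32.143 ms

32 ms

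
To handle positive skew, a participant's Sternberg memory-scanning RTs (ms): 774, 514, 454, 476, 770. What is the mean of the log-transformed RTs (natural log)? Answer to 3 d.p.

6.365

ln(RT): 6.6516, 6.2422, 6.1181, 6.1654, 6.6464
Σ ln(RT) = 31.8237
Mean = 31.8237/5 = 6.36474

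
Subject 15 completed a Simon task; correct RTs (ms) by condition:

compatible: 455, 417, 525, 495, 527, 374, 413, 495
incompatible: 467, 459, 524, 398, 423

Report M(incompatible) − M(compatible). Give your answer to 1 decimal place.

-8.4 ms

M(compatible) = 3701/8 = 462.625
M(incompatible) = 2271/5 = 454.200
Difference = 454.200 − 462.625 = -8.425 ms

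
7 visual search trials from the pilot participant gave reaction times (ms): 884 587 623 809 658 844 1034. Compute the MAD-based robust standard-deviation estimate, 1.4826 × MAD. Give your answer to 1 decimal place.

Sorted: 587, 623, 658, 809, 844, 884, 1034 → median = 809
|x − 809| sorted: 0, 35, 75, 151, 186, 222, 225 → MAD = 151
Robust SD ≈ 1.4826 × 151 = 223.873

223.9 ms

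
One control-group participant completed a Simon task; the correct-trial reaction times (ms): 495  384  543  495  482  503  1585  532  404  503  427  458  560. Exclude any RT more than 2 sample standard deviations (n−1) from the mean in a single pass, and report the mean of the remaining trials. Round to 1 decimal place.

n = 13, ΣRT = 7371, M = 567.000
Σ(x−M)² = 1155498.00; s = √(1155498.00/12) = 310.309
Cutoffs: 567.000 ± 2·310.309 → [-53.6, 1187.6]
Outside: 1585 → excluded.
Retained (n=12): Σ = 5786, mean = 5786/12 = 482.167

482.2 ms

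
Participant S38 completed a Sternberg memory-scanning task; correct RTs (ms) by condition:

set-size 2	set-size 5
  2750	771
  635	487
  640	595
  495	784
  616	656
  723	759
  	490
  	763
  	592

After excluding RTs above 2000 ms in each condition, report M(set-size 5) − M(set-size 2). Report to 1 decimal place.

set-size 2: exclude 2750
M(set-size 2) = 3109/5 = 621.800
M(set-size 5) = 5897/9 = 655.222
Difference = 655.222 − 621.800 = 33.422 ms

33.4 ms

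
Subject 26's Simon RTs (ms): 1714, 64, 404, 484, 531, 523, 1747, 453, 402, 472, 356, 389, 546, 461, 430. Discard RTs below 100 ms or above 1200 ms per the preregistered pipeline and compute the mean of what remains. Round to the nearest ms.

Excluded: 64, 1714, 1747
Retained (n=12): Σ = 5451
Mean = 5451/12 = 454.2500

454 ms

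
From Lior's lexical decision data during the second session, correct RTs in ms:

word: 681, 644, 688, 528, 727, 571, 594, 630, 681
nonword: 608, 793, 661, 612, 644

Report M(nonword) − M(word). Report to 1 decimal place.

M(word) = 5744/9 = 638.222
M(nonword) = 3318/5 = 663.600
Difference = 663.600 − 638.222 = 25.378 ms

25.4 ms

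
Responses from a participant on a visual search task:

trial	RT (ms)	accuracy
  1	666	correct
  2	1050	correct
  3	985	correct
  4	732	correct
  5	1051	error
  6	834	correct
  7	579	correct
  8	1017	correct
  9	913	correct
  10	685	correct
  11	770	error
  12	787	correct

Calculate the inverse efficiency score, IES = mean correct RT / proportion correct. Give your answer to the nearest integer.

Correct trials (n=10): 666, 1050, 985, 732, 834, 579, 1017, 913, 685, 787
Mean correct RT = 8248/10 = 824.8000 ms
Proportion correct = 10/12
IES = 824.8000 / (10/12) = 989.760 ms

990 ms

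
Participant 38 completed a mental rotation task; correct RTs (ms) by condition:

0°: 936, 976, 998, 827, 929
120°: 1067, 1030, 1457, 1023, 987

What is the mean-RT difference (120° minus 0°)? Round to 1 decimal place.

M(0°) = 4666/5 = 933.200
M(120°) = 5564/5 = 1112.800
Difference = 1112.800 − 933.200 = 179.600 ms

179.6 ms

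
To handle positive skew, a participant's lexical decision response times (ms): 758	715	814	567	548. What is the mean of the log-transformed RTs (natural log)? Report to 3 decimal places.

6.510

ln(RT): 6.6307, 6.5723, 6.7020, 6.3404, 6.3063
Σ ln(RT) = 32.5516
Mean = 32.5516/5 = 6.51031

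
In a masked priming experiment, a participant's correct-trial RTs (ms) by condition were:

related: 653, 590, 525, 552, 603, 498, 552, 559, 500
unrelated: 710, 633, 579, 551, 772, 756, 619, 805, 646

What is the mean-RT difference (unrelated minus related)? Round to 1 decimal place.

115.4 ms

M(related) = 5032/9 = 559.111
M(unrelated) = 6071/9 = 674.556
Difference = 674.556 − 559.111 = 115.444 ms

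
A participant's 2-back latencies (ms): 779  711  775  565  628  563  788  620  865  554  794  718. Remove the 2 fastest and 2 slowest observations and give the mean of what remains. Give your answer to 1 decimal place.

698.0 ms

Sorted: 554, 563, 565, 620, 628, 711, 718, 775, 779, 788, 794, 865
Drop lowest 2 (554, 563) and highest 2 (794, 865)
Remaining (n=8): Σ = 5584, mean = 5584/8 = 698.000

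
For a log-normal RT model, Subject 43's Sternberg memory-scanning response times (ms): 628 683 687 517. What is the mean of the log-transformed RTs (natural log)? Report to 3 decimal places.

6.437

ln(RT): 6.4425, 6.5265, 6.5323, 6.2480
Σ ln(RT) = 25.7494
Mean = 25.7494/4 = 6.43735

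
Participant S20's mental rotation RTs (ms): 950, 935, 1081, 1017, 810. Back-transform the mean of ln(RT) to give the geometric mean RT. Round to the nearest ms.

ln(RT): 6.8565, 6.8405, 6.9856, 6.9246, 6.6970
Mean ln(RT) = 34.3043/5 = 6.86086
Geometric mean = exp(6.86086) = 954.19 ms

954 ms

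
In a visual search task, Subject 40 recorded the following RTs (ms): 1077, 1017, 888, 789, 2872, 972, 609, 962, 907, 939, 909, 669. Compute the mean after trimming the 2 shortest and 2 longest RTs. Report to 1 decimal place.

922.9 ms

Sorted: 609, 669, 789, 888, 907, 909, 939, 962, 972, 1017, 1077, 2872
Drop lowest 2 (609, 669) and highest 2 (1077, 2872)
Remaining (n=8): Σ = 7383, mean = 7383/8 = 922.875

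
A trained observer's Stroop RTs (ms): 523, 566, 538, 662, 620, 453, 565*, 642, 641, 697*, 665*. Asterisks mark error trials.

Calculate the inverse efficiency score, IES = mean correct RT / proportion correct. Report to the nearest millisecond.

Correct trials (n=8): 523, 566, 538, 662, 620, 453, 642, 641
Mean correct RT = 4645/8 = 580.6250 ms
Proportion correct = 8/11
IES = 580.6250 / (8/11) = 798.359 ms

798 ms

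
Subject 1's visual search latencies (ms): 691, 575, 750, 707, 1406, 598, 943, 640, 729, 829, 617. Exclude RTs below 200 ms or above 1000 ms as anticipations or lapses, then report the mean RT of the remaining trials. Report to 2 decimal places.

707.90 ms

Excluded: 1406
Retained (n=10): Σ = 7079
Mean = 7079/10 = 707.9000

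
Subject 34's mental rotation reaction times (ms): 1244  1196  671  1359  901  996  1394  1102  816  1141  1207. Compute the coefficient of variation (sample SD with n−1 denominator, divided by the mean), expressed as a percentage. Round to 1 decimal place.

20.7%

n = 11, Σ = 12027, M = 1093.3636
Σ(x−M)² = 511232.545; s = √(511232.545/10) = 226.1045
CV = 226.1045 / 1093.3636 = 0.20680 = 20.680%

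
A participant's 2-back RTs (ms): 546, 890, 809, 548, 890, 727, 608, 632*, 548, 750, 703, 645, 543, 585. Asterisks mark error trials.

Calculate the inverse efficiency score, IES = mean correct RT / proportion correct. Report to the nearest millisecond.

Correct trials (n=13): 546, 890, 809, 548, 890, 727, 608, 548, 750, 703, 645, 543, 585
Mean correct RT = 8792/13 = 676.3077 ms
Proportion correct = 13/14
IES = 676.3077 / (13/14) = 728.331 ms

728 ms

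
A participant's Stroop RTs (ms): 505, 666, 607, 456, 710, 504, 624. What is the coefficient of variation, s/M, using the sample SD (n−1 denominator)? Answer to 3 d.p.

n = 7, Σ = 4072, M = 581.7143
Σ(x−M)² = 53717.429; s = √(53717.429/6) = 94.6198
CV = 94.6198 / 581.7143 = 0.16266

0.163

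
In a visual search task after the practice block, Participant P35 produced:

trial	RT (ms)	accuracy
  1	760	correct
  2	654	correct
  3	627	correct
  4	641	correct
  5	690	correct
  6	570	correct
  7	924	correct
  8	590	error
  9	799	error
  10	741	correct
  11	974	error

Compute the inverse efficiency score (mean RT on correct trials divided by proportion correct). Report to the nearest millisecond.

964 ms

Correct trials (n=8): 760, 654, 627, 641, 690, 570, 924, 741
Mean correct RT = 5607/8 = 700.8750 ms
Proportion correct = 8/11
IES = 700.8750 / (8/11) = 963.703 ms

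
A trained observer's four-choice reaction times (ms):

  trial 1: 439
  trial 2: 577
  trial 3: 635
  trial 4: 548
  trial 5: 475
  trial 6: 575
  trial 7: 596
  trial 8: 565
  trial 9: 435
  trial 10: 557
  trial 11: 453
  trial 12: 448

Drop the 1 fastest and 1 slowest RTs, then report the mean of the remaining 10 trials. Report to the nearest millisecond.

523 ms

Sorted: 435, 439, 448, 453, 475, 548, 557, 565, 575, 577, 596, 635
Drop lowest 1 (435) and highest 1 (635)
Remaining (n=10): Σ = 5233, mean = 5233/10 = 523.300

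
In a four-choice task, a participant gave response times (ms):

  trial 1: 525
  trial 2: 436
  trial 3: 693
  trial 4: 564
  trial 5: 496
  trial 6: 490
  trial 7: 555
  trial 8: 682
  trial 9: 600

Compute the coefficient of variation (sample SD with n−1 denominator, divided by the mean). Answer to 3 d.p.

0.154

n = 9, Σ = 5041, M = 560.1111
Σ(x−M)² = 59810.889; s = √(59810.889/8) = 86.4660
CV = 86.4660 / 560.1111 = 0.15437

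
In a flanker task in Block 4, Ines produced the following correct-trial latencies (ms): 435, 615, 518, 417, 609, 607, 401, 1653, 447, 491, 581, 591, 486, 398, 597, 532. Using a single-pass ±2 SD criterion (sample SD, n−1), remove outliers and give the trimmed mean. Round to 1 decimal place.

515.0 ms

n = 16, ΣRT = 9378, M = 586.125
Σ(x−M)² = 1307287.75; s = √(1307287.75/15) = 295.216
Cutoffs: 586.125 ± 2·295.216 → [-4.3, 1176.6]
Outside: 1653 → excluded.
Retained (n=15): Σ = 7725, mean = 7725/15 = 515.000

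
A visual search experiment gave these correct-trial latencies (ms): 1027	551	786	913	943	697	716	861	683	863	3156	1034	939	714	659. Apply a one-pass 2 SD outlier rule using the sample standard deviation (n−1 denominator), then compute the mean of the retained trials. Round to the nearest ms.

813 ms

n = 15, ΣRT = 14542, M = 969.467
Σ(x−M)² = 5407293.73; s = √(5407293.73/14) = 621.478
Cutoffs: 969.467 ± 2·621.478 → [-273.5, 2212.4]
Outside: 3156 → excluded.
Retained (n=14): Σ = 11386, mean = 11386/14 = 813.286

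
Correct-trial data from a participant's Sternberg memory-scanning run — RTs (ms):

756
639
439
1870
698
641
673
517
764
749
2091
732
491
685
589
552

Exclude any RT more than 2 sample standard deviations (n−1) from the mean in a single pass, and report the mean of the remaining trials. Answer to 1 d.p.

637.5 ms

n = 16, ΣRT = 12886, M = 805.375
Σ(x−M)² = 3324451.75; s = √(3324451.75/15) = 470.776
Cutoffs: 805.375 ± 2·470.776 → [-136.2, 1746.9]
Outside: 1870, 2091 → excluded.
Retained (n=14): Σ = 8925, mean = 8925/14 = 637.500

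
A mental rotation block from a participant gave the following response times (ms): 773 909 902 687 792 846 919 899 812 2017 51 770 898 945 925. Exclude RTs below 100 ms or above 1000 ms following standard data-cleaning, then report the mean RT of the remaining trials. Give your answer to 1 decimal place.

Excluded: 51, 2017
Retained (n=13): Σ = 11077
Mean = 11077/13 = 852.0769

852.1 ms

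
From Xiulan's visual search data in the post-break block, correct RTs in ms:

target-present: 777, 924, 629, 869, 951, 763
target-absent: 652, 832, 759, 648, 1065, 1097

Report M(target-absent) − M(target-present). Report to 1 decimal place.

M(target-present) = 4913/6 = 818.833
M(target-absent) = 5053/6 = 842.167
Difference = 842.167 − 818.833 = 23.333 ms

23.3 ms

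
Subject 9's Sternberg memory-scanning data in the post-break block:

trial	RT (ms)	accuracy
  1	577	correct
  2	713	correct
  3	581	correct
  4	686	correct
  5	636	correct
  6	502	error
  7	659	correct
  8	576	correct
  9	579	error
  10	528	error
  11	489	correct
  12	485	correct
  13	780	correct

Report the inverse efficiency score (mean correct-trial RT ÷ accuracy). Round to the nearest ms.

Correct trials (n=10): 577, 713, 581, 686, 636, 659, 576, 489, 485, 780
Mean correct RT = 6182/10 = 618.2000 ms
Proportion correct = 10/13
IES = 618.2000 / (10/13) = 803.660 ms

804 ms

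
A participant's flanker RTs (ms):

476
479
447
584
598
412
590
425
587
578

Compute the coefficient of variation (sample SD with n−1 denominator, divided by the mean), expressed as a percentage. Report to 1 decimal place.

n = 10, Σ = 5176, M = 517.6000
Σ(x−M)² = 52510.400; s = √(52510.400/9) = 76.3838
CV = 76.3838 / 517.6000 = 0.14757 = 14.757%

14.8%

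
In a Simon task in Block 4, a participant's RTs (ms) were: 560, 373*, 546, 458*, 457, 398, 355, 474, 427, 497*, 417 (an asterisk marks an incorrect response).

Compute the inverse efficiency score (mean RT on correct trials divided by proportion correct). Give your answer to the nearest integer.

Correct trials (n=8): 560, 546, 457, 398, 355, 474, 427, 417
Mean correct RT = 3634/8 = 454.2500 ms
Proportion correct = 8/11
IES = 454.2500 / (8/11) = 624.594 ms

625 ms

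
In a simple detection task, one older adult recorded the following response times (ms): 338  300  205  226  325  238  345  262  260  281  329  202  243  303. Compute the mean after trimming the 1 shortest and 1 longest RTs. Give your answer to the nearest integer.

Sorted: 202, 205, 226, 238, 243, 260, 262, 281, 300, 303, 325, 329, 338, 345
Drop lowest 1 (202) and highest 1 (345)
Remaining (n=12): Σ = 3310, mean = 3310/12 = 275.833

276 ms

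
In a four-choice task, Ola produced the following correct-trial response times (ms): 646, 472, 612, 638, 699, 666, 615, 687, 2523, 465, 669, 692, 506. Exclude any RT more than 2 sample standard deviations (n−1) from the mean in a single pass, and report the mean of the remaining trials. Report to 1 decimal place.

613.9 ms

n = 13, ΣRT = 9890, M = 760.769
Σ(x−M)² = 3444246.31; s = √(3444246.31/12) = 535.743
Cutoffs: 760.769 ± 2·535.743 → [-310.7, 1832.3]
Outside: 2523 → excluded.
Retained (n=12): Σ = 7367, mean = 7367/12 = 613.917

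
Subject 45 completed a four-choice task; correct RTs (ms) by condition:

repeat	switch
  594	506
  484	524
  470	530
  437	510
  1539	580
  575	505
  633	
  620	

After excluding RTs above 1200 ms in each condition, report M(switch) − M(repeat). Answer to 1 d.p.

repeat: exclude 1539
M(repeat) = 3813/7 = 544.714
M(switch) = 3155/6 = 525.833
Difference = 525.833 − 544.714 = -18.881 ms

-18.9 ms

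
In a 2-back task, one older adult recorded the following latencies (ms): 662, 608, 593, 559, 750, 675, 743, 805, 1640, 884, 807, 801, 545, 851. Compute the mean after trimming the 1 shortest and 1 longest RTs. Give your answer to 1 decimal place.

728.2 ms

Sorted: 545, 559, 593, 608, 662, 675, 743, 750, 801, 805, 807, 851, 884, 1640
Drop lowest 1 (545) and highest 1 (1640)
Remaining (n=12): Σ = 8738, mean = 8738/12 = 728.167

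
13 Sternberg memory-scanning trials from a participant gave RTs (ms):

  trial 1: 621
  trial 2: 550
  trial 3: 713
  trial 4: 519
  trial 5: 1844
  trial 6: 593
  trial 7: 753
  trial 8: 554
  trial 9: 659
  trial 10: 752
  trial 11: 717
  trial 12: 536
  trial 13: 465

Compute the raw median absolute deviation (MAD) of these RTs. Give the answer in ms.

Sorted: 465, 519, 536, 550, 554, 593, 621, 659, 713, 717, 752, 753, 1844 → median = 621
|x − 621|: 0, 71, 92, 102, 1223, 28, 132, 67, 38, 131, 96, 85, 156
Sorted deviations: 0, 28, 38, 67, 71, 85, 92, 96, 102, 131, 132, 156, 1223 → MAD = 92

92 ms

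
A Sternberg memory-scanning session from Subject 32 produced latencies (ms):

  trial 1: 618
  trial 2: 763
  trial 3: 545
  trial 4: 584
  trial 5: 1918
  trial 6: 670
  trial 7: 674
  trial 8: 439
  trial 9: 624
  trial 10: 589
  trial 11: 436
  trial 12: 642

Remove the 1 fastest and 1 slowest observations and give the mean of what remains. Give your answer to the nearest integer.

Sorted: 436, 439, 545, 584, 589, 618, 624, 642, 670, 674, 763, 1918
Drop lowest 1 (436) and highest 1 (1918)
Remaining (n=10): Σ = 6148, mean = 6148/10 = 614.800

615 ms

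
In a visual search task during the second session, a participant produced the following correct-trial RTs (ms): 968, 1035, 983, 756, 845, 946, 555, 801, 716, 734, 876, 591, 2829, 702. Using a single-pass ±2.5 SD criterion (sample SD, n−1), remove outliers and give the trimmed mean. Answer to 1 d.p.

808.3 ms

n = 14, ΣRT = 13337, M = 952.643
Σ(x−M)² = 4063357.21; s = √(4063357.21/13) = 559.076
Cutoffs: 952.643 ± 2.5·559.076 → [-445.0, 2350.3]
Outside: 2829 → excluded.
Retained (n=13): Σ = 10508, mean = 10508/13 = 808.308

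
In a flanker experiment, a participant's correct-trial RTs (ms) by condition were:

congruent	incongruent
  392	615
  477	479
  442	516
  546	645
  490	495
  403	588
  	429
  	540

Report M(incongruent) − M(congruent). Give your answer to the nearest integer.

80 ms

M(congruent) = 2750/6 = 458.333
M(incongruent) = 4307/8 = 538.375
Difference = 538.375 − 458.333 = 80.042 ms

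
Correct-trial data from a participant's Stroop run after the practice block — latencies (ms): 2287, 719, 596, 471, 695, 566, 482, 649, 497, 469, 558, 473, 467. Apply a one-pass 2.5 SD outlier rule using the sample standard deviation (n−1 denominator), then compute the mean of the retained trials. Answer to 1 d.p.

553.5 ms

n = 13, ΣRT = 8929, M = 686.846
Σ(x−M)² = 2868595.69; s = √(2868595.69/12) = 488.927
Cutoffs: 686.846 ± 2.5·488.927 → [-535.5, 1909.2]
Outside: 2287 → excluded.
Retained (n=12): Σ = 6642, mean = 6642/12 = 553.500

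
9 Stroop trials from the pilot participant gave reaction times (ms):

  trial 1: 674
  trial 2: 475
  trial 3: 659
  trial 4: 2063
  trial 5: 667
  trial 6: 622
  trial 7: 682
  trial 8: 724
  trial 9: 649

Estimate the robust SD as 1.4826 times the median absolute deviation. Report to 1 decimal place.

Sorted: 475, 622, 649, 659, 667, 674, 682, 724, 2063 → median = 667
|x − 667| sorted: 0, 7, 8, 15, 18, 45, 57, 192, 1396 → MAD = 18
Robust SD ≈ 1.4826 × 18 = 26.687

26.7 ms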